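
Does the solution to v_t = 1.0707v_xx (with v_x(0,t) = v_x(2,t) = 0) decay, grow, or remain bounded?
v → constant (steady state). Heat is conserved (no flux at boundaries); solution approaches the spatial average.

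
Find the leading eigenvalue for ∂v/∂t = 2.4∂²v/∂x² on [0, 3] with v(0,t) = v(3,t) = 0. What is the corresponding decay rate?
Eigenvalues: λₙ = 2.4n²π²/3².
First three modes:
  n=1: λ₁ = 2.4π²/3² ≈ 2.632
  n=2: λ₂ = 9.6π²/3² ≈ 10.528 (4× faster decay)
  n=3: λ₃ = 21.6π²/3² ≈ 23.687 (9× faster decay)
As t → ∞, higher modes decay exponentially faster. The n=1 mode dominates: v ~ c₁ sin(πx/3) e^{-λ₁t}.
Decay rate: λ₁ = 2.4π²/3² ≈ 2.632.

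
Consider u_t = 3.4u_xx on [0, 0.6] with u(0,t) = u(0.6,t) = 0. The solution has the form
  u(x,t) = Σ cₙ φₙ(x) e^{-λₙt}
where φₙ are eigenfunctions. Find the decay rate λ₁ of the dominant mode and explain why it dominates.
Eigenvalues: λₙ = 3.4n²π²/0.6².
First three modes:
  n=1: λ₁ = 3.4π²/0.6² ≈ 93.213
  n=2: λ₂ = 13.6π²/0.6² ≈ 372.852 (4× faster decay)
  n=3: λ₃ = 30.6π²/0.6² ≈ 838.916 (9× faster decay)
As t → ∞, higher modes decay exponentially faster. The n=1 mode dominates: u ~ c₁ sin(πx/0.6) e^{-λ₁t}.
Decay rate: λ₁ = 3.4π²/0.6² ≈ 93.213.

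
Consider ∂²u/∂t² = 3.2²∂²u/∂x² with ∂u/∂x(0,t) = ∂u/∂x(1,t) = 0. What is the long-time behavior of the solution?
As t → ∞, u oscillates about a mean that drifts linearly in t (generically unbounded; no decay). There is no damping, so the nonconstant modes persist as standing waves (energy conserved, no decay). But with Neumann conditions at both ends the constant mode has eigenvalue 0: the spatial mean M(t) of u satisfies M'' = 0, so M(t) = M(0) + M'(0)·t. Unless the initial velocity has zero mean (∫u_t(x,0)dx = 0), the solution grows linearly in t (unbounded, though not exponentially); if it does have zero mean, the solution stays bounded and simply oscillates.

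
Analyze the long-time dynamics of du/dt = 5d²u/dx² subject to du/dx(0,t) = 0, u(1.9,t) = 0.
Long-time behavior: u → 0. Heat escapes through the Dirichlet boundary.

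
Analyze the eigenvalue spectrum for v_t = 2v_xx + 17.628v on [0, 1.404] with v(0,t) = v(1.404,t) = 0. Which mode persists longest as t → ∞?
Eigenvalues: λₙ = 2n²π²/1.404² - 17.628.
First three modes:
  n=1: λ₁ = 2π²/1.404² - 17.628 ≈ -7.614
  n=2: λ₂ = 8π²/1.404² - 17.628 ≈ 22.427
  n=3: λ₃ = 18π²/1.404² - 17.628 ≈ 72.495
Since 2π²/1.404² ≈ 10.014 < 17.628, λ₁ < 0.
The n=1 mode grows fastest (−λₙ is largest for n=1) → dominates.
Asymptotic: v ~ c₁ sin(πx/1.404) e^{7.614t} (exponential growth at rate −λ₁ ≈ 7.614).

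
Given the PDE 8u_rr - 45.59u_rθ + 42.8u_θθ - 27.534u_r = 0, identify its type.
The second-order coefficients are A = 8, B = -45.59, C = 42.8. Since B² - 4AC = 708.8481 > 0, this is a hyperbolic PDE.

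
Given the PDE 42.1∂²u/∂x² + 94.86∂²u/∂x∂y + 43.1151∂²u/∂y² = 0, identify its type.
The second-order coefficients are A = 42.1, B = 94.86, C = 43.1151. Since B² - 4AC = 1737.83676 > 0, this is a hyperbolic PDE.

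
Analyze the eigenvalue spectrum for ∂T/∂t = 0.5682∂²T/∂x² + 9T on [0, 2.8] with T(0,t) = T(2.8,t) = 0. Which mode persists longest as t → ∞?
Eigenvalues: λₙ = 0.5682n²π²/2.8² - 9.
First three modes:
  n=1: λ₁ = 0.5682π²/2.8² - 9 ≈ -8.285
  n=2: λ₂ = 2.2728π²/2.8² - 9 ≈ -6.139
  n=3: λ₃ = 5.1138π²/2.8² - 9 ≈ -2.562
Since 0.5682π²/2.8² ≈ 0.715 < 9, λ₁ < 0.
The n=1 mode grows fastest (−λₙ is largest for n=1) → dominates.
Asymptotic: T ~ c₁ sin(πx/2.8) e^{8.285t} (exponential growth at rate −λ₁ ≈ 8.285).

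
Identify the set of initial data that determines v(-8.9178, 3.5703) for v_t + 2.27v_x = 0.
A single point: x = -17.022381. The characteristic through (-8.9178, 3.5703) is x - 2.27t = const, so x = -8.9178 - 2.27·3.5703 = -17.022381.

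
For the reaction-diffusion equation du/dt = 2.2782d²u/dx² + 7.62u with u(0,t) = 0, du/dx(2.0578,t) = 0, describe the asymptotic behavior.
u grows unboundedly. Reaction dominates diffusion (r=7.62 > κπ²/(4L²)≈1.33); solution grows exponentially.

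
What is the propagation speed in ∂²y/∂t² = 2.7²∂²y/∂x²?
Speed = 2.7. Information travels along characteristics x = x₀ ± 2.7t.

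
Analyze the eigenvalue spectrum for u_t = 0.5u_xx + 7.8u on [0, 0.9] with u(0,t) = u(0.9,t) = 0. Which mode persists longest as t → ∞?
Eigenvalues: λₙ = 0.5n²π²/0.9² - 7.8.
First three modes:
  n=1: λ₁ = 0.5π²/0.9² - 7.8 ≈ -1.708
  n=2: λ₂ = 2π²/0.9² - 7.8 ≈ 16.569
  n=3: λ₃ = 4.5π²/0.9² - 7.8 ≈ 47.031
Since 0.5π²/0.9² ≈ 6.092 < 7.8, λ₁ < 0.
The n=1 mode grows fastest (−λₙ is largest for n=1) → dominates.
Asymptotic: u ~ c₁ sin(πx/0.9) e^{1.708t} (exponential growth at rate −λ₁ ≈ 1.708).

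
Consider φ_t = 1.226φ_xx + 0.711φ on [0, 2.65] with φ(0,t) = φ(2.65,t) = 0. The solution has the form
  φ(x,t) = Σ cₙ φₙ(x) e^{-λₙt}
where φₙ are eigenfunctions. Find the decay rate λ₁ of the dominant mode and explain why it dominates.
Eigenvalues: λₙ = 1.226n²π²/2.65² - 0.711.
First three modes:
  n=1: λ₁ = 1.226π²/2.65² - 0.711 ≈ 1.012
  n=2: λ₂ = 4.904π²/2.65² - 0.711 ≈ 6.181
  n=3: λ₃ = 11.034π²/2.65² - 0.711 ≈ 14.796
Since 1.226π²/2.65² ≈ 1.723 > 0.711, all λₙ > 0.
The n=1 mode decays slowest → dominates as t → ∞.
Asymptotic: φ ~ c₁ sin(πx/2.65) e^{-λ₁t} with decay rate λ₁ ≈ 1.012.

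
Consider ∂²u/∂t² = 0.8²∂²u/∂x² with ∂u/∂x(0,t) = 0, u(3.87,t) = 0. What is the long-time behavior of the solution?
As t → ∞, u oscillates (no decay). Energy is conserved; the solution oscillates indefinitely as standing waves.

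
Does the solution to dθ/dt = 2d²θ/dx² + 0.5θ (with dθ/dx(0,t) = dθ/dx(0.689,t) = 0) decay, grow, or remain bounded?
θ grows unboundedly. With Neumann BCs the constant mode has diffusion eigenvalue 0, so any r > 0 makes it grow like e^(0.5t); solution grows exponentially.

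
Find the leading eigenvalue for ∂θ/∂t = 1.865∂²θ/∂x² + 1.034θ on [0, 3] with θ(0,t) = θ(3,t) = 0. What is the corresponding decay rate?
Eigenvalues: λₙ = 1.865n²π²/3² - 1.034.
First three modes:
  n=1: λ₁ = 1.865π²/3² - 1.034 ≈ 1.011
  n=2: λ₂ = 7.46π²/3² - 1.034 ≈ 7.147
  n=3: λ₃ = 16.785π²/3² - 1.034 ≈ 17.373
Since 1.865π²/3² ≈ 2.045 > 1.034, all λₙ > 0.
The n=1 mode decays slowest → dominates as t → ∞.
Asymptotic: θ ~ c₁ sin(πx/3) e^{-λ₁t} with decay rate λ₁ ≈ 1.011.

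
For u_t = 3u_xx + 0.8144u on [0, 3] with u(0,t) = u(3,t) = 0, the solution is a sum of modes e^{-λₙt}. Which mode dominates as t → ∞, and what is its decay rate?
Eigenvalues: λₙ = 3n²π²/3² - 0.8144.
First three modes:
  n=1: λ₁ = 3π²/3² - 0.8144 ≈ 2.475
  n=2: λ₂ = 12π²/3² - 0.8144 ≈ 12.345
  n=3: λ₃ = 27π²/3² - 0.8144 ≈ 28.794
Since 3π²/3² ≈ 3.29 > 0.8144, all λₙ > 0.
The n=1 mode decays slowest → dominates as t → ∞.
Asymptotic: u ~ c₁ sin(πx/3) e^{-λ₁t} with decay rate λ₁ ≈ 2.475.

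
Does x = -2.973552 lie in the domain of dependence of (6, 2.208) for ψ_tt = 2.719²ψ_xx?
No. The domain of dependence is [-0.003552, 12.003552], and -2.973552 is outside this interval.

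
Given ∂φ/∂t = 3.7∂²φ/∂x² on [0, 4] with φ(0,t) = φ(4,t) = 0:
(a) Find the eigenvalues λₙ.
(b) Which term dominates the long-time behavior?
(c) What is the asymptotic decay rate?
Eigenvalues: λₙ = 3.7n²π²/4².
First three modes:
  n=1: λ₁ = 3.7π²/4² ≈ 2.282
  n=2: λ₂ = 14.8π²/4² ≈ 9.129 (4× faster decay)
  n=3: λ₃ = 33.3π²/4² ≈ 20.541 (9× faster decay)
As t → ∞, higher modes decay exponentially faster. The n=1 mode dominates: φ ~ c₁ sin(πx/4) e^{-λ₁t}.
Decay rate: λ₁ = 3.7π²/4² ≈ 2.282.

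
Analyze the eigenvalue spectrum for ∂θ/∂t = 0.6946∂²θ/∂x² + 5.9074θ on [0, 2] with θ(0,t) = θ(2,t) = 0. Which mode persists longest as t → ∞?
Eigenvalues: λₙ = 0.6946n²π²/2² - 5.9074.
First three modes:
  n=1: λ₁ = 0.6946π²/2² - 5.9074 ≈ -4.194
  n=2: λ₂ = 2.7784π²/2² - 5.9074 ≈ 0.948
  n=3: λ₃ = 6.2514π²/2² - 5.9074 ≈ 9.517
Since 0.6946π²/2² ≈ 1.714 < 5.9074, λ₁ < 0.
The n=1 mode grows fastest (−λₙ is largest for n=1) → dominates.
Asymptotic: θ ~ c₁ sin(πx/2) e^{4.194t} (exponential growth at rate −λ₁ ≈ 4.194).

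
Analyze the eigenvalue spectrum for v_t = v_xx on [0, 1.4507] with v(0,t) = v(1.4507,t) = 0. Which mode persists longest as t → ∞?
Eigenvalues: λₙ = n²π²/1.4507².
First three modes:
  n=1: λ₁ = π²/1.4507² ≈ 4.69
  n=2: λ₂ = 4π²/1.4507² ≈ 18.759 (4× faster decay)
  n=3: λ₃ = 9π²/1.4507² ≈ 42.207 (9× faster decay)
As t → ∞, higher modes decay exponentially faster. The n=1 mode dominates: v ~ c₁ sin(πx/1.4507) e^{-λ₁t}.
Decay rate: λ₁ = π²/1.4507² ≈ 4.69.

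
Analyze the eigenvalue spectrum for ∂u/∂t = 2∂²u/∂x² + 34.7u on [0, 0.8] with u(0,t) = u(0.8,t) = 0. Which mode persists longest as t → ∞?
Eigenvalues: λₙ = 2n²π²/0.8² - 34.7.
First three modes:
  n=1: λ₁ = 2π²/0.8² - 34.7 ≈ -3.857
  n=2: λ₂ = 8π²/0.8² - 34.7 ≈ 88.67
  n=3: λ₃ = 18π²/0.8² - 34.7 ≈ 242.883
Since 2π²/0.8² ≈ 30.843 < 34.7, λ₁ < 0.
The n=1 mode grows fastest (−λₙ is largest for n=1) → dominates.
Asymptotic: u ~ c₁ sin(πx/0.8) e^{3.857t} (exponential growth at rate −λ₁ ≈ 3.857).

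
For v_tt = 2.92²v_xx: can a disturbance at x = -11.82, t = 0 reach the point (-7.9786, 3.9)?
Yes. The domain of dependence is [-19.3666, 3.4094], and -11.82 ∈ [-19.3666, 3.4094].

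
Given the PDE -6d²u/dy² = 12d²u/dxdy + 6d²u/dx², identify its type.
Rewriting in standard form: -6d²u/dx² - 12d²u/dxdy - 6d²u/dy² = 0. The second-order coefficients are A = -6, B = -12, C = -6. Since B² - 4AC = 0 = 0, this is a parabolic PDE.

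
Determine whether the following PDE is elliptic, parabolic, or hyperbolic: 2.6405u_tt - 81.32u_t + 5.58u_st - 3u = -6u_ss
Rewriting in standard form: 6u_ss + 5.58u_st + 2.6405u_tt - 81.32u_t - 3u = 0. Coefficients: A = 6, B = 5.58, C = 2.6405. B² - 4AC = -32.2356, which is negative, so the equation is elliptic.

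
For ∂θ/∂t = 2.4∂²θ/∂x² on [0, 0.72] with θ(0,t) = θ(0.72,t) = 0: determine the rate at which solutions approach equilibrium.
Eigenvalues: λₙ = 2.4n²π²/0.72².
First three modes:
  n=1: λ₁ = 2.4π²/0.72² ≈ 45.693
  n=2: λ₂ = 9.6π²/0.72² ≈ 182.77 (4× faster decay)
  n=3: λ₃ = 21.6π²/0.72² ≈ 411.234 (9× faster decay)
As t → ∞, higher modes decay exponentially faster. The n=1 mode dominates: θ ~ c₁ sin(πx/0.72) e^{-λ₁t}.
Decay rate: λ₁ = 2.4π²/0.72² ≈ 45.693.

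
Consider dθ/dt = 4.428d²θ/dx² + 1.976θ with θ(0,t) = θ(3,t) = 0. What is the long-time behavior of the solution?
As t → ∞, θ → 0. Diffusion dominates reaction (r=1.976 < κπ²/L²≈4.86); solution decays.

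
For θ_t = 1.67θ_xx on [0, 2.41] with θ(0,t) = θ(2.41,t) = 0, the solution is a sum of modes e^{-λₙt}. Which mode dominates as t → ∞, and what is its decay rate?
Eigenvalues: λₙ = 1.67n²π²/2.41².
First three modes:
  n=1: λ₁ = 1.67π²/2.41² ≈ 2.838
  n=2: λ₂ = 6.68π²/2.41² ≈ 11.351 (4× faster decay)
  n=3: λ₃ = 15.03π²/2.41² ≈ 25.54 (9× faster decay)
As t → ∞, higher modes decay exponentially faster. The n=1 mode dominates: θ ~ c₁ sin(πx/2.41) e^{-λ₁t}.
Decay rate: λ₁ = 1.67π²/2.41² ≈ 2.838.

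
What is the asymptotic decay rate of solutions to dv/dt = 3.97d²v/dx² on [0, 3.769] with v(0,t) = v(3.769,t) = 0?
Eigenvalues: λₙ = 3.97n²π²/3.769².
First three modes:
  n=1: λ₁ = 3.97π²/3.769² ≈ 2.758
  n=2: λ₂ = 15.88π²/3.769² ≈ 11.033 (4× faster decay)
  n=3: λ₃ = 35.73π²/3.769² ≈ 24.824 (9× faster decay)
As t → ∞, higher modes decay exponentially faster. The n=1 mode dominates: v ~ c₁ sin(πx/3.769) e^{-λ₁t}.
Decay rate: λ₁ = 3.97π²/3.769² ≈ 2.758.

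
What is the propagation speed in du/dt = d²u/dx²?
Infinite. The heat equation is parabolic, not hyperbolic, so disturbances propagate instantly.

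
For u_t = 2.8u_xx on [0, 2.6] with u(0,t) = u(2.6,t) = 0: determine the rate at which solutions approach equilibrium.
Eigenvalues: λₙ = 2.8n²π²/2.6².
First three modes:
  n=1: λ₁ = 2.8π²/2.6² ≈ 4.088
  n=2: λ₂ = 11.2π²/2.6² ≈ 16.352 (4× faster decay)
  n=3: λ₃ = 25.2π²/2.6² ≈ 36.792 (9× faster decay)
As t → ∞, higher modes decay exponentially faster. The n=1 mode dominates: u ~ c₁ sin(πx/2.6) e^{-λ₁t}.
Decay rate: λ₁ = 2.8π²/2.6² ≈ 4.088.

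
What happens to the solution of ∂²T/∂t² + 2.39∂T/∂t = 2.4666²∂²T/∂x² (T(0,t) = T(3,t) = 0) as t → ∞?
T → 0. Damping (γ=2.39) dissipates energy; oscillations decay exponentially.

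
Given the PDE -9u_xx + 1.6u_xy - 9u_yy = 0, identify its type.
The second-order coefficients are A = -9, B = 1.6, C = -9. Since B² - 4AC = -321.44 < 0, this is an elliptic PDE.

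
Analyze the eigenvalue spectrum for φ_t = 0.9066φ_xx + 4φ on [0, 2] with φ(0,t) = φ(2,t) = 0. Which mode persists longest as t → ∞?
Eigenvalues: λₙ = 0.9066n²π²/2² - 4.
First three modes:
  n=1: λ₁ = 0.9066π²/2² - 4 ≈ -1.763
  n=2: λ₂ = 3.6264π²/2² - 4 ≈ 4.948
  n=3: λ₃ = 8.1594π²/2² - 4 ≈ 16.133
Since 0.9066π²/2² ≈ 2.237 < 4, λ₁ < 0.
The n=1 mode grows fastest (−λₙ is largest for n=1) → dominates.
Asymptotic: φ ~ c₁ sin(πx/2) e^{1.763t} (exponential growth at rate −λ₁ ≈ 1.763).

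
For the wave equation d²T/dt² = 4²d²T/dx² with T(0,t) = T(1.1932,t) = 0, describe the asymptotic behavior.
T oscillates (no decay). Energy is conserved; the solution oscillates indefinitely as standing waves.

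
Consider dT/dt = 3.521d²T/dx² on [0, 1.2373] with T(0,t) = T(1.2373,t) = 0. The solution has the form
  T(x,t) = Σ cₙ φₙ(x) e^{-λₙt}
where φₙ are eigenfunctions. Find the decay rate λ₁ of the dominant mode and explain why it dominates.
Eigenvalues: λₙ = 3.521n²π²/1.2373².
First three modes:
  n=1: λ₁ = 3.521π²/1.2373² ≈ 22.699
  n=2: λ₂ = 14.084π²/1.2373² ≈ 90.798 (4× faster decay)
  n=3: λ₃ = 31.689π²/1.2373² ≈ 204.295 (9× faster decay)
As t → ∞, higher modes decay exponentially faster. The n=1 mode dominates: T ~ c₁ sin(πx/1.2373) e^{-λ₁t}.
Decay rate: λ₁ = 3.521π²/1.2373² ≈ 22.699.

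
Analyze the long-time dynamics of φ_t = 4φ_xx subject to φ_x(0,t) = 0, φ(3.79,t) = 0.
Long-time behavior: φ → 0. Heat escapes through the Dirichlet boundary.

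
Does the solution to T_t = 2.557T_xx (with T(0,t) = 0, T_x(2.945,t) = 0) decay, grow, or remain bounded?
T → 0. Heat escapes through the Dirichlet boundary.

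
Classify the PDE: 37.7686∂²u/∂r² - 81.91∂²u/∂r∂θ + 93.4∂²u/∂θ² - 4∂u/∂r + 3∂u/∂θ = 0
A = 37.7686, B = -81.91, C = 93.4. Discriminant B² - 4AC = -7401.10086. Since -7401.10086 < 0, elliptic.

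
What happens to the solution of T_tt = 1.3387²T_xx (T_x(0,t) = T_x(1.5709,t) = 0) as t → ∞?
T oscillates about a mean that drifts linearly in t (generically unbounded; no decay). There is no damping, so the nonconstant modes persist as standing waves (energy conserved, no decay). But with Neumann conditions at both ends the constant mode has eigenvalue 0: the spatial mean M(t) of T satisfies M'' = 0, so M(t) = M(0) + M'(0)·t. Unless the initial velocity has zero mean (∫T_t(x,0)dx = 0), the solution grows linearly in t (unbounded, though not exponentially); if it does have zero mean, the solution stays bounded and simply oscillates.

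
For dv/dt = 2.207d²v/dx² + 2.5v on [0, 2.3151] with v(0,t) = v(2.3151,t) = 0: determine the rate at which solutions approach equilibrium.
Eigenvalues: λₙ = 2.207n²π²/2.3151² - 2.5.
First three modes:
  n=1: λ₁ = 2.207π²/2.3151² - 2.5 ≈ 1.564
  n=2: λ₂ = 8.828π²/2.3151² - 2.5 ≈ 13.756
  n=3: λ₃ = 19.863π²/2.3151² - 2.5 ≈ 34.077
Since 2.207π²/2.3151² ≈ 4.064 > 2.5, all λₙ > 0.
The n=1 mode decays slowest → dominates as t → ∞.
Asymptotic: v ~ c₁ sin(πx/2.3151) e^{-λ₁t} with decay rate λ₁ ≈ 1.564.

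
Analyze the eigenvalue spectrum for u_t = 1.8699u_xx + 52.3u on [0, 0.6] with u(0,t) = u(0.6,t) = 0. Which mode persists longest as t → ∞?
Eigenvalues: λₙ = 1.8699n²π²/0.6² - 52.3.
First three modes:
  n=1: λ₁ = 1.8699π²/0.6² - 52.3 ≈ -1.036
  n=2: λ₂ = 7.4796π²/0.6² - 52.3 ≈ 152.757
  n=3: λ₃ = 16.8291π²/0.6² - 52.3 ≈ 409.079
Since 1.8699π²/0.6² ≈ 51.264 < 52.3, λ₁ < 0.
The n=1 mode grows fastest (−λₙ is largest for n=1) → dominates.
Asymptotic: u ~ c₁ sin(πx/0.6) e^{1.036t} (exponential growth at rate −λ₁ ≈ 1.036).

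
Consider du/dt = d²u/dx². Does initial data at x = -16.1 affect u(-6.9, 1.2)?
Yes, for any finite x. The heat equation has infinite propagation speed, so all initial data affects all points at any t > 0.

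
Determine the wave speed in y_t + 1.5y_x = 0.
Speed = 1.5. Information travels along x - 1.5t = const (rightward).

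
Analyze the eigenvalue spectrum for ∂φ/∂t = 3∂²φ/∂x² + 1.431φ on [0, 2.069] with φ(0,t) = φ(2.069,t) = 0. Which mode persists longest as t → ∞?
Eigenvalues: λₙ = 3n²π²/2.069² - 1.431.
First three modes:
  n=1: λ₁ = 3π²/2.069² - 1.431 ≈ 5.486
  n=2: λ₂ = 12π²/2.069² - 1.431 ≈ 26.236
  n=3: λ₃ = 27π²/2.069² - 1.431 ≈ 60.819
Since 3π²/2.069² ≈ 6.917 > 1.431, all λₙ > 0.
The n=1 mode decays slowest → dominates as t → ∞.
Asymptotic: φ ~ c₁ sin(πx/2.069) e^{-λ₁t} with decay rate λ₁ ≈ 5.486.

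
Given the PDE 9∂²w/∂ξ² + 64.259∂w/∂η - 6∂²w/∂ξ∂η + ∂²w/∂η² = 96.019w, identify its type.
Rewriting in standard form: 9∂²w/∂ξ² - 6∂²w/∂ξ∂η + ∂²w/∂η² + 64.259∂w/∂η - 96.019w = 0. The second-order coefficients are A = 9, B = -6, C = 1. Since B² - 4AC = 0 = 0, this is a parabolic PDE.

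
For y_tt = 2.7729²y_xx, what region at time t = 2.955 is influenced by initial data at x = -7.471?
Domain of influence: [-15.6649195, 0.7229195]. Data at x = -7.471 spreads outward at speed 2.7729.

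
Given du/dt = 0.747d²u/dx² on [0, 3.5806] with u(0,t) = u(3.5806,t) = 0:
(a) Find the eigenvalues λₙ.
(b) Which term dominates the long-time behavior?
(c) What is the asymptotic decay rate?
Eigenvalues: λₙ = 0.747n²π²/3.5806².
First three modes:
  n=1: λ₁ = 0.747π²/3.5806² ≈ 0.575
  n=2: λ₂ = 2.988π²/3.5806² ≈ 2.3 (4× faster decay)
  n=3: λ₃ = 6.723π²/3.5806² ≈ 5.175 (9× faster decay)
As t → ∞, higher modes decay exponentially faster. The n=1 mode dominates: u ~ c₁ sin(πx/3.5806) e^{-λ₁t}.
Decay rate: λ₁ = 0.747π²/3.5806² ≈ 0.575.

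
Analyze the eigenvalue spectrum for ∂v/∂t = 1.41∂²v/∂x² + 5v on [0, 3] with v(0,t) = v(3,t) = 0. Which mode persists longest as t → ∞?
Eigenvalues: λₙ = 1.41n²π²/3² - 5.
First three modes:
  n=1: λ₁ = 1.41π²/3² - 5 ≈ -3.454
  n=2: λ₂ = 5.64π²/3² - 5 ≈ 1.185
  n=3: λ₃ = 12.69π²/3² - 5 ≈ 8.916
Since 1.41π²/3² ≈ 1.546 < 5, λ₁ < 0.
The n=1 mode grows fastest (−λₙ is largest for n=1) → dominates.
Asymptotic: v ~ c₁ sin(πx/3) e^{3.454t} (exponential growth at rate −λ₁ ≈ 3.454).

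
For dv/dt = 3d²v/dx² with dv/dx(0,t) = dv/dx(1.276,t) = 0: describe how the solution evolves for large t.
v → constant (steady state). Heat is conserved (no flux at boundaries); solution approaches the spatial average.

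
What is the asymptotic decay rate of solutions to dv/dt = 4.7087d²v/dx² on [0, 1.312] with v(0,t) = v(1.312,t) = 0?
Eigenvalues: λₙ = 4.7087n²π²/1.312².
First three modes:
  n=1: λ₁ = 4.7087π²/1.312² ≈ 26.998
  n=2: λ₂ = 18.8348π²/1.312² ≈ 107.992 (4× faster decay)
  n=3: λ₃ = 42.3783π²/1.312² ≈ 242.983 (9× faster decay)
As t → ∞, higher modes decay exponentially faster. The n=1 mode dominates: v ~ c₁ sin(πx/1.312) e^{-λ₁t}.
Decay rate: λ₁ = 4.7087π²/1.312² ≈ 26.998.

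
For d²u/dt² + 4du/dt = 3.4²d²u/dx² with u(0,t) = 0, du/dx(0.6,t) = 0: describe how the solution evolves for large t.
u → 0. Damping (γ=4) dissipates energy; oscillations decay exponentially.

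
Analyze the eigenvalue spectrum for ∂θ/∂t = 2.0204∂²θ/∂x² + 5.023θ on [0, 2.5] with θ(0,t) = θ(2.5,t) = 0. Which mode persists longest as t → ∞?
Eigenvalues: λₙ = 2.0204n²π²/2.5² - 5.023.
First three modes:
  n=1: λ₁ = 2.0204π²/2.5² - 5.023 ≈ -1.833
  n=2: λ₂ = 8.0816π²/2.5² - 5.023 ≈ 7.739
  n=3: λ₃ = 18.1836π²/2.5² - 5.023 ≈ 23.691
Since 2.0204π²/2.5² ≈ 3.19 < 5.023, λ₁ < 0.
The n=1 mode grows fastest (−λₙ is largest for n=1) → dominates.
Asymptotic: θ ~ c₁ sin(πx/2.5) e^{1.833t} (exponential growth at rate −λ₁ ≈ 1.833).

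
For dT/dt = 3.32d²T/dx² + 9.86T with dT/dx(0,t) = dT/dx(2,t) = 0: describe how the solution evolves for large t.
T grows unboundedly. With Neumann BCs the constant mode has diffusion eigenvalue 0, so any r > 0 makes it grow like e^(9.86t); solution grows exponentially.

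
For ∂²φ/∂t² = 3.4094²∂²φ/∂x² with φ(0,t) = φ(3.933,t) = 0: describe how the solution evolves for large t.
φ oscillates (no decay). Energy is conserved; the solution oscillates indefinitely as standing waves.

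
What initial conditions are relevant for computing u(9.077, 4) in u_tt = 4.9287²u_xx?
Domain of dependence: [-10.6378, 28.7918]. Signals travel at speed 4.9287, so data within |x - 9.077| ≤ 4.9287·4 = 19.7148 can reach the point.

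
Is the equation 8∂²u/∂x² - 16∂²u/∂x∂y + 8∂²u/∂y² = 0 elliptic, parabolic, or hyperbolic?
Computing B² - 4AC with A = 8, B = -16, C = 8: discriminant = 0 (zero). Answer: parabolic.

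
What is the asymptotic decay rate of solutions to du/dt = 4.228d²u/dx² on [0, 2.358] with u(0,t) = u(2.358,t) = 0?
Eigenvalues: λₙ = 4.228n²π²/2.358².
First three modes:
  n=1: λ₁ = 4.228π²/2.358² ≈ 7.505
  n=2: λ₂ = 16.912π²/2.358² ≈ 30.02 (4× faster decay)
  n=3: λ₃ = 38.052π²/2.358² ≈ 67.544 (9× faster decay)
As t → ∞, higher modes decay exponentially faster. The n=1 mode dominates: u ~ c₁ sin(πx/2.358) e^{-λ₁t}.
Decay rate: λ₁ = 4.228π²/2.358² ≈ 7.505.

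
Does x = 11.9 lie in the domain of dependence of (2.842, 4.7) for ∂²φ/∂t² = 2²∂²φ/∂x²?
Yes. The domain of dependence is [-6.558, 12.242], and 11.9 ∈ [-6.558, 12.242].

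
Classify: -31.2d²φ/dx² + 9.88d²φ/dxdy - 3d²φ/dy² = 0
Elliptic (discriminant = -276.7856).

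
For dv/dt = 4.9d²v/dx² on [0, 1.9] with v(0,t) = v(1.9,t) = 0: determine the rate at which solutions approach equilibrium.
Eigenvalues: λₙ = 4.9n²π²/1.9².
First three modes:
  n=1: λ₁ = 4.9π²/1.9² ≈ 13.396
  n=2: λ₂ = 19.6π²/1.9² ≈ 53.586 (4× faster decay)
  n=3: λ₃ = 44.1π²/1.9² ≈ 120.568 (9× faster decay)
As t → ∞, higher modes decay exponentially faster. The n=1 mode dominates: v ~ c₁ sin(πx/1.9) e^{-λ₁t}.
Decay rate: λ₁ = 4.9π²/1.9² ≈ 13.396.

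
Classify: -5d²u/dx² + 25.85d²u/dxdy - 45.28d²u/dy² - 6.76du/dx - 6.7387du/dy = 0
Elliptic (discriminant = -237.3775).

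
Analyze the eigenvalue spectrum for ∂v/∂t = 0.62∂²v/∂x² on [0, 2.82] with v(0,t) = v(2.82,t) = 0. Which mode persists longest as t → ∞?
Eigenvalues: λₙ = 0.62n²π²/2.82².
First three modes:
  n=1: λ₁ = 0.62π²/2.82² ≈ 0.769
  n=2: λ₂ = 2.48π²/2.82² ≈ 3.078 (4× faster decay)
  n=3: λ₃ = 5.58π²/2.82² ≈ 6.925 (9× faster decay)
As t → ∞, higher modes decay exponentially faster. The n=1 mode dominates: v ~ c₁ sin(πx/2.82) e^{-λ₁t}.
Decay rate: λ₁ = 0.62π²/2.82² ≈ 0.769.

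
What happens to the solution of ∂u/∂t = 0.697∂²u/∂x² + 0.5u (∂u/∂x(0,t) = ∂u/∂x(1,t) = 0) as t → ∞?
u grows unboundedly. With Neumann BCs the constant mode has diffusion eigenvalue 0, so any r > 0 makes it grow like e^(0.5t); solution grows exponentially.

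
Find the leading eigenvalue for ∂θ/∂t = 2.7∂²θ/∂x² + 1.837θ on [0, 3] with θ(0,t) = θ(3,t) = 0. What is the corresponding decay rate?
Eigenvalues: λₙ = 2.7n²π²/3² - 1.837.
First three modes:
  n=1: λ₁ = 2.7π²/3² - 1.837 ≈ 1.124
  n=2: λ₂ = 10.8π²/3² - 1.837 ≈ 10.007
  n=3: λ₃ = 24.3π²/3² - 1.837 ≈ 24.811
Since 2.7π²/3² ≈ 2.961 > 1.837, all λₙ > 0.
The n=1 mode decays slowest → dominates as t → ∞.
Asymptotic: θ ~ c₁ sin(πx/3) e^{-λ₁t} with decay rate λ₁ ≈ 1.124.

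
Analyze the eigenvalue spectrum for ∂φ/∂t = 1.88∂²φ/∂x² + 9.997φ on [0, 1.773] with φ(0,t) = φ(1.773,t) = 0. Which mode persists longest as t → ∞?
Eigenvalues: λₙ = 1.88n²π²/1.773² - 9.997.
First three modes:
  n=1: λ₁ = 1.88π²/1.773² - 9.997 ≈ -4.094
  n=2: λ₂ = 7.52π²/1.773² - 9.997 ≈ 13.613
  n=3: λ₃ = 16.92π²/1.773² - 9.997 ≈ 43.126
Since 1.88π²/1.773² ≈ 5.903 < 9.997, λ₁ < 0.
The n=1 mode grows fastest (−λₙ is largest for n=1) → dominates.
Asymptotic: φ ~ c₁ sin(πx/1.773) e^{4.094t} (exponential growth at rate −λ₁ ≈ 4.094).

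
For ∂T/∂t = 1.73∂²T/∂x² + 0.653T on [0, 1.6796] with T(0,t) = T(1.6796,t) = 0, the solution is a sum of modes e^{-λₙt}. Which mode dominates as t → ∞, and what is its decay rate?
Eigenvalues: λₙ = 1.73n²π²/1.6796² - 0.653.
First three modes:
  n=1: λ₁ = 1.73π²/1.6796² - 0.653 ≈ 5.399
  n=2: λ₂ = 6.92π²/1.6796² - 0.653 ≈ 23.557
  n=3: λ₃ = 15.57π²/1.6796² - 0.653 ≈ 53.819
Since 1.73π²/1.6796² ≈ 6.052 > 0.653, all λₙ > 0.
The n=1 mode decays slowest → dominates as t → ∞.
Asymptotic: T ~ c₁ sin(πx/1.6796) e^{-λ₁t} with decay rate λ₁ ≈ 5.399.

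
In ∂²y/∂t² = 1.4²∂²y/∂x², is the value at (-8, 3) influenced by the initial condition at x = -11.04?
Yes. The domain of dependence is [-12.2, -3.8], and -11.04 ∈ [-12.2, -3.8].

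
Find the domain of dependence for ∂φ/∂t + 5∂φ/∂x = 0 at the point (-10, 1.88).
A single point: x = -19.4. The characteristic through (-10, 1.88) is x - 5t = const, so x = -10 - 5·1.88 = -19.4.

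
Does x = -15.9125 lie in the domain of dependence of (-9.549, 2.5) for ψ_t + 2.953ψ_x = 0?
No. Only data at x = -16.9315 affects (-9.549, 2.5). Advection has one-way propagation along characteristics.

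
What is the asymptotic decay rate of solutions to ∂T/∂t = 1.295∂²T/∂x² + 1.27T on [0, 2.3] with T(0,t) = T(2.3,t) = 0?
Eigenvalues: λₙ = 1.295n²π²/2.3² - 1.27.
First three modes:
  n=1: λ₁ = 1.295π²/2.3² - 1.27 ≈ 1.146
  n=2: λ₂ = 5.18π²/2.3² - 1.27 ≈ 8.394
  n=3: λ₃ = 11.655π²/2.3² - 1.27 ≈ 20.475
Since 1.295π²/2.3² ≈ 2.416 > 1.27, all λₙ > 0.
The n=1 mode decays slowest → dominates as t → ∞.
Asymptotic: T ~ c₁ sin(πx/2.3) e^{-λ₁t} with decay rate λ₁ ≈ 1.146.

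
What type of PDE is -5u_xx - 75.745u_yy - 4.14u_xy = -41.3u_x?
Rewriting in standard form: -5u_xx - 4.14u_xy - 75.745u_yy + 41.3u_x = 0. With A = -5, B = -4.14, C = -75.745, the discriminant is -1497.7604. This is an elliptic PDE.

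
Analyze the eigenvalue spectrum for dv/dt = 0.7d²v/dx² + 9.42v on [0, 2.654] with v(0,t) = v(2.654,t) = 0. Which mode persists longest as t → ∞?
Eigenvalues: λₙ = 0.7n²π²/2.654² - 9.42.
First three modes:
  n=1: λ₁ = 0.7π²/2.654² - 9.42 ≈ -8.439
  n=2: λ₂ = 2.8π²/2.654² - 9.42 ≈ -5.497
  n=3: λ₃ = 6.3π²/2.654² - 9.42 ≈ -0.592
Since 0.7π²/2.654² ≈ 0.981 < 9.42, λ₁ < 0.
The n=1 mode grows fastest (−λₙ is largest for n=1) → dominates.
Asymptotic: v ~ c₁ sin(πx/2.654) e^{8.439t} (exponential growth at rate −λ₁ ≈ 8.439).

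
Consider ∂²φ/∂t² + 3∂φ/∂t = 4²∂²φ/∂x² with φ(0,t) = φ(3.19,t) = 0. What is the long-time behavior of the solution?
As t → ∞, φ → 0. Damping (γ=3) dissipates energy; oscillations decay exponentially.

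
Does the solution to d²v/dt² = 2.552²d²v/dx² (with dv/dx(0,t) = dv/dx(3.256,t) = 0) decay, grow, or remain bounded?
v oscillates about a mean that drifts linearly in t (generically unbounded; no decay). There is no damping, so the nonconstant modes persist as standing waves (energy conserved, no decay). But with Neumann conditions at both ends the constant mode has eigenvalue 0: the spatial mean M(t) of v satisfies M'' = 0, so M(t) = M(0) + M'(0)·t. Unless the initial velocity has zero mean (∫v_t(x,0)dx = 0), the solution grows linearly in t (unbounded, though not exponentially); if it does have zero mean, the solution stays bounded and simply oscillates.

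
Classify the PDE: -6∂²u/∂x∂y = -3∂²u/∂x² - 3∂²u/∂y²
Rewriting in standard form: 3∂²u/∂x² - 6∂²u/∂x∂y + 3∂²u/∂y² = 0. A = 3, B = -6, C = 3. Discriminant B² - 4AC = 0. Since 0 = 0, parabolic.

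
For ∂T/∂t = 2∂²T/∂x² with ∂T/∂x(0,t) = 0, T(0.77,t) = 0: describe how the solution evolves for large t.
T → 0. Heat escapes through the Dirichlet boundary.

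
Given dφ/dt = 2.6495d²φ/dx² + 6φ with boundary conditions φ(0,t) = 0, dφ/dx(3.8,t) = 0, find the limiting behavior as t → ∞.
φ grows unboundedly. Reaction dominates diffusion (r=6 > κπ²/(4L²)≈0.45); solution grows exponentially.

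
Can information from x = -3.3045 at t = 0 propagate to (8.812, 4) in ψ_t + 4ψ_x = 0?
No. Only data at x = -7.188 affects (8.812, 4). Advection has one-way propagation along characteristics.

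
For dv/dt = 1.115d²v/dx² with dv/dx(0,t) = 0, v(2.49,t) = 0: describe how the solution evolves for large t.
v → 0. Heat escapes through the Dirichlet boundary.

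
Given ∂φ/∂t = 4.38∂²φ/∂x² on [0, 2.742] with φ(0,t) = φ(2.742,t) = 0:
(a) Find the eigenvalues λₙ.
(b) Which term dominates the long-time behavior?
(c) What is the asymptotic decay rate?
Eigenvalues: λₙ = 4.38n²π²/2.742².
First three modes:
  n=1: λ₁ = 4.38π²/2.742² ≈ 5.75
  n=2: λ₂ = 17.52π²/2.742² ≈ 22.998 (4× faster decay)
  n=3: λ₃ = 39.42π²/2.742² ≈ 51.747 (9× faster decay)
As t → ∞, higher modes decay exponentially faster. The n=1 mode dominates: φ ~ c₁ sin(πx/2.742) e^{-λ₁t}.
Decay rate: λ₁ = 4.38π²/2.742² ≈ 5.75.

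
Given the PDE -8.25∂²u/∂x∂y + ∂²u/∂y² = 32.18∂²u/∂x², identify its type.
Rewriting in standard form: -32.18∂²u/∂x² - 8.25∂²u/∂x∂y + ∂²u/∂y² = 0. The second-order coefficients are A = -32.18, B = -8.25, C = 1. Since B² - 4AC = 196.7825 > 0, this is a hyperbolic PDE.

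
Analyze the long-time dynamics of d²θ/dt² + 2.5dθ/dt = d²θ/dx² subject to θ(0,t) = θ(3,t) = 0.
Long-time behavior: θ → 0. Damping (γ=2.5) dissipates energy; oscillations decay exponentially.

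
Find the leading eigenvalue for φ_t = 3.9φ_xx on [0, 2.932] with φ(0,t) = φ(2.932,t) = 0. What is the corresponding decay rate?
Eigenvalues: λₙ = 3.9n²π²/2.932².
First three modes:
  n=1: λ₁ = 3.9π²/2.932² ≈ 4.478
  n=2: λ₂ = 15.6π²/2.932² ≈ 17.91 (4× faster decay)
  n=3: λ₃ = 35.1π²/2.932² ≈ 40.298 (9× faster decay)
As t → ∞, higher modes decay exponentially faster. The n=1 mode dominates: φ ~ c₁ sin(πx/2.932) e^{-λ₁t}.
Decay rate: λ₁ = 3.9π²/2.932² ≈ 4.478.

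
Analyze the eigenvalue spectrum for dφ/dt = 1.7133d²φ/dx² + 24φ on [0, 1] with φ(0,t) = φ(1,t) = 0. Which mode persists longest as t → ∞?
Eigenvalues: λₙ = 1.7133n²π²/1² - 24.
First three modes:
  n=1: λ₁ = 1.7133π² - 24 ≈ -7.09
  n=2: λ₂ = 6.8532π² - 24 ≈ 43.638
  n=3: λ₃ = 15.4197π² - 24 ≈ 128.186
Since 1.7133π² ≈ 16.91 < 24, λ₁ < 0.
The n=1 mode grows fastest (−λₙ is largest for n=1) → dominates.
Asymptotic: φ ~ c₁ sin(πx/1) e^{7.09t} (exponential growth at rate −λ₁ ≈ 7.09).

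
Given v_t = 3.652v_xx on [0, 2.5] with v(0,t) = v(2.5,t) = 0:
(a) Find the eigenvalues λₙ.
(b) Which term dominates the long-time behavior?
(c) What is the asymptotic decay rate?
Eigenvalues: λₙ = 3.652n²π²/2.5².
First three modes:
  n=1: λ₁ = 3.652π²/2.5² ≈ 5.767
  n=2: λ₂ = 14.608π²/2.5² ≈ 23.068 (4× faster decay)
  n=3: λ₃ = 32.868π²/2.5² ≈ 51.903 (9× faster decay)
As t → ∞, higher modes decay exponentially faster. The n=1 mode dominates: v ~ c₁ sin(πx/2.5) e^{-λ₁t}.
Decay rate: λ₁ = 3.652π²/2.5² ≈ 5.767.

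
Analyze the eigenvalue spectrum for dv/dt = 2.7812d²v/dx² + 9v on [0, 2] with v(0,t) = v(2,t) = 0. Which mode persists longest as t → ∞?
Eigenvalues: λₙ = 2.7812n²π²/2² - 9.
First three modes:
  n=1: λ₁ = 2.7812π²/2² - 9 ≈ -2.138
  n=2: λ₂ = 11.1248π²/2² - 9 ≈ 18.449
  n=3: λ₃ = 25.0308π²/2² - 9 ≈ 52.761
Since 2.7812π²/2² ≈ 6.862 < 9, λ₁ < 0.
The n=1 mode grows fastest (−λₙ is largest for n=1) → dominates.
Asymptotic: v ~ c₁ sin(πx/2) e^{2.138t} (exponential growth at rate −λ₁ ≈ 2.138).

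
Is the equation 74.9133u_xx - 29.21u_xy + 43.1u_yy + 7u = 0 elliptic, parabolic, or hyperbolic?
Computing B² - 4AC with A = 74.9133, B = -29.21, C = 43.1: discriminant = -12061.82882 (negative). Answer: elliptic.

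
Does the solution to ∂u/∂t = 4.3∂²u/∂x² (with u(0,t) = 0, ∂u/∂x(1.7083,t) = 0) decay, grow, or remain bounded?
u → 0. Heat escapes through the Dirichlet boundary.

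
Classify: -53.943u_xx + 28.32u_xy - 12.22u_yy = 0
Elliptic (discriminant = -1834.71144).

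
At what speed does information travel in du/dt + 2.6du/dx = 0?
Speed = 2.6. Information travels along x - 2.6t = const (rightward).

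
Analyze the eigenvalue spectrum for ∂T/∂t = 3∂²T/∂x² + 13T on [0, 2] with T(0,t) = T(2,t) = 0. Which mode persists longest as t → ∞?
Eigenvalues: λₙ = 3n²π²/2² - 13.
First three modes:
  n=1: λ₁ = 3π²/2² - 13 ≈ -5.598
  n=2: λ₂ = 12π²/2² - 13 ≈ 16.609
  n=3: λ₃ = 27π²/2² - 13 ≈ 53.62
Since 3π²/2² ≈ 7.402 < 13, λ₁ < 0.
The n=1 mode grows fastest (−λₙ is largest for n=1) → dominates.
Asymptotic: T ~ c₁ sin(πx/2) e^{5.598t} (exponential growth at rate −λ₁ ≈ 5.598).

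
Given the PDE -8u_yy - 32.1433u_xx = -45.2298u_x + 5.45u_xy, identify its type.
Rewriting in standard form: -32.1433u_xx - 5.45u_xy - 8u_yy + 45.2298u_x = 0. The second-order coefficients are A = -32.1433, B = -5.45, C = -8. Since B² - 4AC = -998.8831 < 0, this is an elliptic PDE.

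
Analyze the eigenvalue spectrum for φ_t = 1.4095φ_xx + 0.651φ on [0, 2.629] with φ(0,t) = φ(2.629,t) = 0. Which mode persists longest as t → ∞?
Eigenvalues: λₙ = 1.4095n²π²/2.629² - 0.651.
First three modes:
  n=1: λ₁ = 1.4095π²/2.629² - 0.651 ≈ 1.362
  n=2: λ₂ = 5.638π²/2.629² - 0.651 ≈ 7.4
  n=3: λ₃ = 12.6855π²/2.629² - 0.651 ≈ 17.463
Since 1.4095π²/2.629² ≈ 2.013 > 0.651, all λₙ > 0.
The n=1 mode decays slowest → dominates as t → ∞.
Asymptotic: φ ~ c₁ sin(πx/2.629) e^{-λ₁t} with decay rate λ₁ ≈ 1.362.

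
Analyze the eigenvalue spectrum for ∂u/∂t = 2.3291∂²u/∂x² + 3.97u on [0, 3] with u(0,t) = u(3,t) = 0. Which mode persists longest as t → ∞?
Eigenvalues: λₙ = 2.3291n²π²/3² - 3.97.
First three modes:
  n=1: λ₁ = 2.3291π²/3² - 3.97 ≈ -1.416
  n=2: λ₂ = 9.3164π²/3² - 3.97 ≈ 6.247
  n=3: λ₃ = 20.9619π²/3² - 3.97 ≈ 19.017
Since 2.3291π²/3² ≈ 2.554 < 3.97, λ₁ < 0.
The n=1 mode grows fastest (−λₙ is largest for n=1) → dominates.
Asymptotic: u ~ c₁ sin(πx/3) e^{1.416t} (exponential growth at rate −λ₁ ≈ 1.416).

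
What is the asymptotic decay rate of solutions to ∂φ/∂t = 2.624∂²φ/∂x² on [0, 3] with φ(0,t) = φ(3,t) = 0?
Eigenvalues: λₙ = 2.624n²π²/3².
First three modes:
  n=1: λ₁ = 2.624π²/3² ≈ 2.878
  n=2: λ₂ = 10.496π²/3² ≈ 11.51 (4× faster decay)
  n=3: λ₃ = 23.616π²/3² ≈ 25.898 (9× faster decay)
As t → ∞, higher modes decay exponentially faster. The n=1 mode dominates: φ ~ c₁ sin(πx/3) e^{-λ₁t}.
Decay rate: λ₁ = 2.624π²/3² ≈ 2.878.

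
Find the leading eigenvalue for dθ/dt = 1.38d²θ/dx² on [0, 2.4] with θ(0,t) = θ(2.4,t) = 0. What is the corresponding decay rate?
Eigenvalues: λₙ = 1.38n²π²/2.4².
First three modes:
  n=1: λ₁ = 1.38π²/2.4² ≈ 2.365
  n=2: λ₂ = 5.52π²/2.4² ≈ 9.458 (4× faster decay)
  n=3: λ₃ = 12.42π²/2.4² ≈ 21.281 (9× faster decay)
As t → ∞, higher modes decay exponentially faster. The n=1 mode dominates: θ ~ c₁ sin(πx/2.4) e^{-λ₁t}.
Decay rate: λ₁ = 1.38π²/2.4² ≈ 2.365.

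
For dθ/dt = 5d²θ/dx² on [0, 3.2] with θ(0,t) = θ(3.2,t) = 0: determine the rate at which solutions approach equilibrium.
Eigenvalues: λₙ = 5n²π²/3.2².
First three modes:
  n=1: λ₁ = 5π²/3.2² ≈ 4.819
  n=2: λ₂ = 20π²/3.2² ≈ 19.277 (4× faster decay)
  n=3: λ₃ = 45π²/3.2² ≈ 43.372 (9× faster decay)
As t → ∞, higher modes decay exponentially faster. The n=1 mode dominates: θ ~ c₁ sin(πx/3.2) e^{-λ₁t}.
Decay rate: λ₁ = 5π²/3.2² ≈ 4.819.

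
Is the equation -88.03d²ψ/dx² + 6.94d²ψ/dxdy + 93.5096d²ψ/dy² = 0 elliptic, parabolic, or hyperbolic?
Computing B² - 4AC with A = -88.03, B = 6.94, C = 93.5096: discriminant = 32974.763952 (positive). Answer: hyperbolic.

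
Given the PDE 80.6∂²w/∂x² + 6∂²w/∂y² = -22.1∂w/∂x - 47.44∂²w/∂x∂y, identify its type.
Rewriting in standard form: 80.6∂²w/∂x² + 47.44∂²w/∂x∂y + 6∂²w/∂y² + 22.1∂w/∂x = 0. The second-order coefficients are A = 80.6, B = 47.44, C = 6. Since B² - 4AC = 316.1536 > 0, this is a hyperbolic PDE.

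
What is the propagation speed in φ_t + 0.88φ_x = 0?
Speed = 0.88. Information travels along x - 0.88t = const (rightward).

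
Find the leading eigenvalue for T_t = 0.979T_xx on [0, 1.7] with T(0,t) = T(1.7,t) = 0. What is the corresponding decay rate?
Eigenvalues: λₙ = 0.979n²π²/1.7².
First three modes:
  n=1: λ₁ = 0.979π²/1.7² ≈ 3.343
  n=2: λ₂ = 3.916π²/1.7² ≈ 13.373 (4× faster decay)
  n=3: λ₃ = 8.811π²/1.7² ≈ 30.09 (9× faster decay)
As t → ∞, higher modes decay exponentially faster. The n=1 mode dominates: T ~ c₁ sin(πx/1.7) e^{-λ₁t}.
Decay rate: λ₁ = 0.979π²/1.7² ≈ 3.343.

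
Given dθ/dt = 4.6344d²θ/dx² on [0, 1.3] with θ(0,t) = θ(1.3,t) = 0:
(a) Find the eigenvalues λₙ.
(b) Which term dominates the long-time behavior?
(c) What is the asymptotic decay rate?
Eigenvalues: λₙ = 4.6344n²π²/1.3².
First three modes:
  n=1: λ₁ = 4.6344π²/1.3² ≈ 27.065
  n=2: λ₂ = 18.5376π²/1.3² ≈ 108.26 (4× faster decay)
  n=3: λ₃ = 41.7096π²/1.3² ≈ 243.584 (9× faster decay)
As t → ∞, higher modes decay exponentially faster. The n=1 mode dominates: θ ~ c₁ sin(πx/1.3) e^{-λ₁t}.
Decay rate: λ₁ = 4.6344π²/1.3² ≈ 27.065.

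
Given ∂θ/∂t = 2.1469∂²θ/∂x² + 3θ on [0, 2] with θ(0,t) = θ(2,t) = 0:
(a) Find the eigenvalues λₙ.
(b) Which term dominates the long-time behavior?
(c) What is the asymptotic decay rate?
Eigenvalues: λₙ = 2.1469n²π²/2² - 3.
First three modes:
  n=1: λ₁ = 2.1469π²/2² - 3 ≈ 2.297
  n=2: λ₂ = 8.5876π²/2² - 3 ≈ 18.189
  n=3: λ₃ = 19.3221π²/2² - 3 ≈ 44.675
Since 2.1469π²/2² ≈ 5.297 > 3, all λₙ > 0.
The n=1 mode decays slowest → dominates as t → ∞.
Asymptotic: θ ~ c₁ sin(πx/2) e^{-λ₁t} with decay rate λ₁ ≈ 2.297.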